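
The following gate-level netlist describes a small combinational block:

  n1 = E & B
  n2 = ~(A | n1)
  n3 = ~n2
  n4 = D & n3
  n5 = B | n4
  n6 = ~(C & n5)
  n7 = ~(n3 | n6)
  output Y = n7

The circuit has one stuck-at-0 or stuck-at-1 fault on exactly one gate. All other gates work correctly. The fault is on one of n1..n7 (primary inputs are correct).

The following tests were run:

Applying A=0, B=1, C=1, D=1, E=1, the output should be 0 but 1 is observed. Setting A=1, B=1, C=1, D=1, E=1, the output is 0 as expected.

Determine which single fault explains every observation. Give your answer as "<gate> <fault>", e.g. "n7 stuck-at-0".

n1 stuck-at-0

Fault-free values for test 1 (A=0, B=1, C=1, D=1, E=1): n1=1, n2=0, n3=1, n4=1, n5=1, n6=0, n7=0, giving Y=0. Observed 1.
Test 1: faults giving observed 1 are {n1 stuck-at-0, n2 stuck-at-1, n3 stuck-at-0, n7 stuck-at-1}.
Test 2 (A=1, B=1, C=1, D=1, E=1): fault-free n1=1, n2=0, n3=1, n4=1, n5=1, n6=0, n7=0 → 0; observed 0. Eliminates n2 stuck-at-1, n3 stuck-at-0, n7 stuck-at-1.
Only n1 stuck-at-0 is consistent with every test.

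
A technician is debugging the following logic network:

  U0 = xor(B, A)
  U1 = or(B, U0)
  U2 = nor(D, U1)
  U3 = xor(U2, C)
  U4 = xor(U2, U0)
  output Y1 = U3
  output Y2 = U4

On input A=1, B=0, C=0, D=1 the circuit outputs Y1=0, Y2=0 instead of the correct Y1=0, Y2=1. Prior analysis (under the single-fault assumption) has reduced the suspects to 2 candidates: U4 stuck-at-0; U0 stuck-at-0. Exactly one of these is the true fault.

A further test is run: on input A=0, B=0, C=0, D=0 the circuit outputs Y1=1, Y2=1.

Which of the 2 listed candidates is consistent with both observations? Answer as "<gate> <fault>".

Evaluate each candidate on input A=0, B=0, C=0, D=0:
  U4 stuck-at-0: U0=0, U1=0, U2=1, U3=1, U4=0 [stuck-at-0] → Y1=1, Y2=0 — eliminated
  U0 stuck-at-0: U0=0 [stuck-at-0], U1=0, U2=1, U3=1, U4=1 → Y1=1, Y2=1 — matches
Only U0 stuck-at-0 reproduces the observed Y1=1, Y2=1.

U0 stuck-at-0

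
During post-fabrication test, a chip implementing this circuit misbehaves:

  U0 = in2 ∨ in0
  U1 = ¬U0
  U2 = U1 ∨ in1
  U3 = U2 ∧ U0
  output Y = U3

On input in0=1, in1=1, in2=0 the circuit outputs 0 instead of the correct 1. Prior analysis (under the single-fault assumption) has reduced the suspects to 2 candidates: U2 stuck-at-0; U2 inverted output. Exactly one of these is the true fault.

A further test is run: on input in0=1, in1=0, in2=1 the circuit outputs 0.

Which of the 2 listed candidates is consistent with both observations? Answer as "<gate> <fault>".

Evaluate each candidate on input in0=1, in1=0, in2=1:
  U2 stuck-at-0: U0=1, U1=0, U2=0 [stuck-at-0], U3=0 → 0 — matches
  U2 inverted output: U0=1, U1=0, U2=1 [inverted output], U3=1 → 1 — eliminated
Only U2 stuck-at-0 reproduces the observed 0.

U2 stuck-at-0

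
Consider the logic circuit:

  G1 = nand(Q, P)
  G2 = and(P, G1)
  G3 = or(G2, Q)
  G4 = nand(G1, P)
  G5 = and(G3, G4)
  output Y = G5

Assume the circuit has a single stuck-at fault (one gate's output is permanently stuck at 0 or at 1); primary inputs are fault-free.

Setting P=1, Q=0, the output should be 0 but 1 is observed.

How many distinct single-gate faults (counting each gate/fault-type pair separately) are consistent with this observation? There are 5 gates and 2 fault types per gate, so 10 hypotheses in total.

Fault-free: G1=1, G2=1, G3=1, G4=0, G5=0 → 0. Observed 1.
  G1 stuck-at-0: output 0 ✗
  G1 stuck-at-1: output 0 ✗
  G2 stuck-at-0: output 0 ✗
  G2 stuck-at-1: output 0 ✗
  G3 stuck-at-0: output 0 ✗
  G3 stuck-at-1: output 0 ✗
  G4 stuck-at-0: output 0 ✗
  G4 stuck-at-1: output 1 ✓
  G5 stuck-at-0: output 0 ✗
  G5 stuck-at-1: output 1 ✓
Consistent faults: {G4 stuck-at-1, G5 stuck-at-1} — 2 in all.

2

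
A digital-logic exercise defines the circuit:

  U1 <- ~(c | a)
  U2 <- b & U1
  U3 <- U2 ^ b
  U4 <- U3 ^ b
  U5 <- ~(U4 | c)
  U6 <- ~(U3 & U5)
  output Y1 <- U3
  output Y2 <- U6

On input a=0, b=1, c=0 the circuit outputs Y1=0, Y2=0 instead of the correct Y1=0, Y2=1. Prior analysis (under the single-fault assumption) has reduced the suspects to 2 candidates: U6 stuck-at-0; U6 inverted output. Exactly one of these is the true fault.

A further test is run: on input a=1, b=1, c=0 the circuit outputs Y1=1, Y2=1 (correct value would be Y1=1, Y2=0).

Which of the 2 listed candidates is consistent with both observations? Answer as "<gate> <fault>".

U6 inverted output

Evaluate each candidate on input a=1, b=1, c=0:
  U6 stuck-at-0: U1=0, U2=0, U3=1, U4=0, U5=1, U6=0 [stuck-at-0] → Y1=1, Y2=0 — eliminated
  U6 inverted output: U1=0, U2=0, U3=1, U4=0, U5=1, U6=1 [inverted output] → Y1=1, Y2=1 — matches
Only U6 inverted output reproduces the observed Y1=1, Y2=1.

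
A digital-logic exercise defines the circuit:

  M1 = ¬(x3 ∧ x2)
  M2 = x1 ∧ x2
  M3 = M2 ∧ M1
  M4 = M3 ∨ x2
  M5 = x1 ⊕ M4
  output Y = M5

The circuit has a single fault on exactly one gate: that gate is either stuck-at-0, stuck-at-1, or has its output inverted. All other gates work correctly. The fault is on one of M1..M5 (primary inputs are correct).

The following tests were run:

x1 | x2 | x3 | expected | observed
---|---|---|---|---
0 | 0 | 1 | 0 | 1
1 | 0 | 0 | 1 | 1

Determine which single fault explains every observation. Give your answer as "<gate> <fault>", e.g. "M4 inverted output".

Fault-free values for test 1 (x1=0, x2=0, x3=1): M1=1, M2=0, M3=0, M4=0, M5=0, giving Y=0. Observed 1.
Test 1: faults giving observed 1 are {M2 stuck-at-1, M2 inverted output, M3 stuck-at-1, M3 inverted output, M4 stuck-at-1, M4 inverted output, M5 stuck-at-1, M5 inverted output}.
Test 2 (x1=1, x2=0, x3=0): fault-free M1=1, M2=0, M3=0, M4=0, M5=1 → 1; observed 1. Eliminates M2 stuck-at-1, M2 inverted output, M3 stuck-at-1, M3 inverted output, M4 stuck-at-1, M4 inverted output, M5 inverted output.
Only M5 stuck-at-1 is consistent with every test.

M5 stuck-at-1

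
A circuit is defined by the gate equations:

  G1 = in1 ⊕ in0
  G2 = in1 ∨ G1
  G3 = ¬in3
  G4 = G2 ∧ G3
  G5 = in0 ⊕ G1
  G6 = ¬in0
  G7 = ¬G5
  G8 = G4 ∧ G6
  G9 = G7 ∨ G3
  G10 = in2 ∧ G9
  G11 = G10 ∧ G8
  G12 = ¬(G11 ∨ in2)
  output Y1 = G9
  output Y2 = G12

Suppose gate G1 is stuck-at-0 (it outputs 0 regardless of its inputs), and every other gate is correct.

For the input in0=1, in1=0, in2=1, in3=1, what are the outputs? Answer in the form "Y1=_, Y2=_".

Y1=0, Y2=0

Propagate with G1 forced: G1=0 [stuck-at-0], G2=0, G3=0, G4=0, G5=1, G6=0, G7=0, G8=0, G9=0, G10=0, G11=0, G12=0.
So the outputs are Y1=0, Y2=0. (Without the fault they would be Y1=1, Y2=0.)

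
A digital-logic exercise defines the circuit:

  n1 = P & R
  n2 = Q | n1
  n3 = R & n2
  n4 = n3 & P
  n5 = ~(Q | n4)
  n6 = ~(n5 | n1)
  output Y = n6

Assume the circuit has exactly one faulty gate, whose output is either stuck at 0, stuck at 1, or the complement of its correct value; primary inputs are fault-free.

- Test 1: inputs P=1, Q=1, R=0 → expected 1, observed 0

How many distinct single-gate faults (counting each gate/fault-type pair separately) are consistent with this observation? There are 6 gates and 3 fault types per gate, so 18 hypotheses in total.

Fault-free: n1=0, n2=1, n3=0, n4=0, n5=0, n6=1 → 1. Observed 0.
  n1: stuck-at-1, inverted output ✓; others ✗
  n2: none of the 3 fault types match ✗
  n3: none of the 3 fault types match ✗
  n4: none of the 3 fault types match ✗
  n5: stuck-at-1, inverted output ✓; others ✗
  n6: stuck-at-0, inverted output ✓; others ✗
Consistent faults: {n1 stuck-at-1, n1 inverted output, n5 stuck-at-1, n5 inverted output, n6 stuck-at-0, n6 inverted output} — 6 in all.

6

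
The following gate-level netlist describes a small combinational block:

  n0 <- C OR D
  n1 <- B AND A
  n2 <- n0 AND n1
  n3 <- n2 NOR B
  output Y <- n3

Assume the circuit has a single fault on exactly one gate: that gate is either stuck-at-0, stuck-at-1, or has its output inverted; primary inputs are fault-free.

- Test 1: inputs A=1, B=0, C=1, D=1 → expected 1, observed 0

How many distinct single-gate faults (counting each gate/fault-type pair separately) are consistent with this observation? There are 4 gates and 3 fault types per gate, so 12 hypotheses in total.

6

Fault-free: n0=1, n1=0, n2=0, n3=1 → 1. Observed 0.
  n0 stuck-at-0: output 1 ✗
  n0 stuck-at-1: output 1 ✗
  n0 inverted output: output 1 ✗
  n1 stuck-at-0: output 1 ✗
  n1 stuck-at-1: output 0 ✓
  n1 inverted output: output 0 ✓
  n2 stuck-at-0: output 1 ✗
  n2 stuck-at-1: output 0 ✓
  n2 inverted output: output 0 ✓
  n3 stuck-at-0: output 0 ✓
  n3 stuck-at-1: output 1 ✗
  n3 inverted output: output 0 ✓
Consistent faults: {n1 stuck-at-1, n1 inverted output, n2 stuck-at-1, n2 inverted output, n3 stuck-at-0, n3 inverted output} — 6 in all.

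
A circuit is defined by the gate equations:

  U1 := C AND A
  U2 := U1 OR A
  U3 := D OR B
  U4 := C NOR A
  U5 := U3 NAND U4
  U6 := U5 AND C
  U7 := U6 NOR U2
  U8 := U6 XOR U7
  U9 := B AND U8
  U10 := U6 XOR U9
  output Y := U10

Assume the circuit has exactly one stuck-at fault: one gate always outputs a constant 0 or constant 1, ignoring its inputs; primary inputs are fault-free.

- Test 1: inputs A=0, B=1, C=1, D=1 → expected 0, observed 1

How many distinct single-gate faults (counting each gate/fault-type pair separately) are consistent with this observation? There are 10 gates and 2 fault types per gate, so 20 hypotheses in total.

7

Fault-free: U1=0, U2=0, U3=1, U4=0, U5=1, U6=1, U7=0, U8=1, U9=1, U10=0 → 0. Observed 1.
  U1: none of the 2 fault types match ✗
  U2: none of the 2 fault types match ✗
  U3: none of the 2 fault types match ✗
  U4: stuck-at-1 ✓; others ✗
  U5: stuck-at-0 ✓; others ✗
  U6: stuck-at-0 ✓; others ✗
  U7: stuck-at-1 ✓; others ✗
  U8: stuck-at-0 ✓; others ✗
  U9: stuck-at-0 ✓; others ✗
  U10: stuck-at-1 ✓; others ✗
Consistent faults: {U4 stuck-at-1, U5 stuck-at-0, U6 stuck-at-0, U7 stuck-at-1, U8 stuck-at-0, U9 stuck-at-0, U10 stuck-at-1} — 7 in all.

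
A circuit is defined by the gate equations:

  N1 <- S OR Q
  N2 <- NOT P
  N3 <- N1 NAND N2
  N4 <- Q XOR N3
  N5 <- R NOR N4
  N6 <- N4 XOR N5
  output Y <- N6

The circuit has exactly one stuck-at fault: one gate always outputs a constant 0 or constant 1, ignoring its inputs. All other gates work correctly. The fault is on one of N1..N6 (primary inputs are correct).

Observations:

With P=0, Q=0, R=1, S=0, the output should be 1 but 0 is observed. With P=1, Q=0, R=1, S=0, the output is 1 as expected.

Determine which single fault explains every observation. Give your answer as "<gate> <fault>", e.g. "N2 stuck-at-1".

N1 stuck-at-1

Fault-free values for test 1 (P=0, Q=0, R=1, S=0): N1=0, N2=1, N3=1, N4=1, N5=0, N6=1, giving Y=1. Observed 0.
Test 1: faults giving observed 0 are {N1 stuck-at-1, N3 stuck-at-0, N4 stuck-at-0, N5 stuck-at-1, N6 stuck-at-0}.
Test 2 (P=1, Q=0, R=1, S=0): fault-free N1=0, N2=0, N3=1, N4=1, N5=0, N6=1 → 1; observed 1. Eliminates N3 stuck-at-0, N4 stuck-at-0, N5 stuck-at-1, N6 stuck-at-0.
Only N1 stuck-at-1 is consistent with every test.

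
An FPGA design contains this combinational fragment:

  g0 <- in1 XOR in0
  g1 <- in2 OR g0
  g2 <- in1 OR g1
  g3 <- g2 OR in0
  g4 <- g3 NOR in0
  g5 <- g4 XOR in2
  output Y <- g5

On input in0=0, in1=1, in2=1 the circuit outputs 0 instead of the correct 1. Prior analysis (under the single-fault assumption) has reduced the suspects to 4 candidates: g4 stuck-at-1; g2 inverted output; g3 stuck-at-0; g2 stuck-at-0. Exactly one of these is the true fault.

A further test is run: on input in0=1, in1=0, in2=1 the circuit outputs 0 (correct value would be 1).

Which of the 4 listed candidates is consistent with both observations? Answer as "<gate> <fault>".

g4 stuck-at-1

Evaluate each candidate on input in0=1, in1=0, in2=1:
  g4 stuck-at-1: g0=1, g1=1, g2=1, g3=1, g4=1 [stuck-at-1], g5=0 → 0 — matches
  g2 inverted output: g0=1, g1=1, g2=0 [inverted output], g3=1, g4=0, g5=1 → 1 — eliminated
  g3 stuck-at-0: g0=1, g1=1, g2=1, g3=0 [stuck-at-0], g4=0, g5=1 → 1 — eliminated
  g2 stuck-at-0: g0=1, g1=1, g2=0 [stuck-at-0], g3=1, g4=0, g5=1 → 1 — eliminated
Only g4 stuck-at-1 reproduces the observed 0.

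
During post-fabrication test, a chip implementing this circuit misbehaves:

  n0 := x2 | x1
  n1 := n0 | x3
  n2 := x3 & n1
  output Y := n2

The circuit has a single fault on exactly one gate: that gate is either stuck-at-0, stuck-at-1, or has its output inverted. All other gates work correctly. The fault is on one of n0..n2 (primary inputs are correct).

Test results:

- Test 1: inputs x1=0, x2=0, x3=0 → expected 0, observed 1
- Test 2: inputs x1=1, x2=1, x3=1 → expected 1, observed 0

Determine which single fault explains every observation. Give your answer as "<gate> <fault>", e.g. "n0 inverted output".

Fault-free values for test 1 (x1=0, x2=0, x3=0): n0=0, n1=0, n2=0, giving Y=0. Observed 1.
Test 1: faults giving observed 1 are {n2 stuck-at-1, n2 inverted output}.
Test 2 (x1=1, x2=1, x3=1): fault-free n0=1, n1=1, n2=1 → 1; observed 0. Eliminates n2 stuck-at-1.
Only n2 inverted output is consistent with every test.

n2 inverted output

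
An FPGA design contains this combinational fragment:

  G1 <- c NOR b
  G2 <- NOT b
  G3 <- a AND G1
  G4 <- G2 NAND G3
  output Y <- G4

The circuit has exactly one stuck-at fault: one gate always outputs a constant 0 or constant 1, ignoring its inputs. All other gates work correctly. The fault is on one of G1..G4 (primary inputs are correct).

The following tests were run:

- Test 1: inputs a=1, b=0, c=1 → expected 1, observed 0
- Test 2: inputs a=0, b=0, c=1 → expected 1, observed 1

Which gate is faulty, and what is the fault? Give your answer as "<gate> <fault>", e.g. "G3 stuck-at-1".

Fault-free values for test 1 (a=1, b=0, c=1): G1=0, G2=1, G3=0, G4=1, giving Y=1. Observed 0.
Test 1: faults giving observed 0 are {G1 stuck-at-1, G3 stuck-at-1, G4 stuck-at-0}.
Test 2 (a=0, b=0, c=1): fault-free G1=0, G2=1, G3=0, G4=1 → 1; observed 1. Eliminates G3 stuck-at-1, G4 stuck-at-0.
Only G1 stuck-at-1 is consistent with every test.

G1 stuck-at-1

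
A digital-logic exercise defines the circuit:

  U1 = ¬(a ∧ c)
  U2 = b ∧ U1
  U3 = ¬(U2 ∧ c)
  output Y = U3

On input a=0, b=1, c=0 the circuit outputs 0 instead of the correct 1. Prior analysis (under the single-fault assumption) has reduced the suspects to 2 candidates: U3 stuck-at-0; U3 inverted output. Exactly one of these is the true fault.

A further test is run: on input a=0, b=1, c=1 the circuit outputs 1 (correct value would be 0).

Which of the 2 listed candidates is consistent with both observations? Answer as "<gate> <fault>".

Evaluate each candidate on input a=0, b=1, c=1:
  U3 stuck-at-0: U1=1, U2=1, U3=0 [stuck-at-0] → 0 — eliminated
  U3 inverted output: U1=1, U2=1, U3=1 [inverted output] → 1 — matches
Only U3 inverted output reproduces the observed 1.

U3 inverted output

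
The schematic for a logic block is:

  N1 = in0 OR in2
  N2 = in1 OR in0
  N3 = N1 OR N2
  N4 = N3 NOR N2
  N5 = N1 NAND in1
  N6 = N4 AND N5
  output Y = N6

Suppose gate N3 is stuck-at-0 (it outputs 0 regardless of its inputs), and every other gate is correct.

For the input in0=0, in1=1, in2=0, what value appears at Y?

Propagate with N3 forced: N1=0, N2=1, N3=0 [stuck-at-0], N4=0, N5=1, N6=0.
So Y = 0. (Same as the fault-free value — the fault is masked on this input.)

0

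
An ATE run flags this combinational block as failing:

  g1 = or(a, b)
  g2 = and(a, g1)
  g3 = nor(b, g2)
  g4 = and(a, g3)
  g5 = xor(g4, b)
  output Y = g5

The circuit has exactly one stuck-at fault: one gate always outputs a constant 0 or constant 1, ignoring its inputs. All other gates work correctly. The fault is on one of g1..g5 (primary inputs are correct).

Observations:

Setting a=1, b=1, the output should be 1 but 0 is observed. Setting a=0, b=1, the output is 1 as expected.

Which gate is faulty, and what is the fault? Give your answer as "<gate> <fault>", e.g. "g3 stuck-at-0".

g3 stuck-at-1

Fault-free values for test 1 (a=1, b=1): g1=1, g2=1, g3=0, g4=0, g5=1, giving Y=1. Observed 0.
Test 1: faults giving observed 0 are {g3 stuck-at-1, g4 stuck-at-1, g5 stuck-at-0}.
Test 2 (a=0, b=1): fault-free g1=1, g2=0, g3=0, g4=0, g5=1 → 1; observed 1. Eliminates g4 stuck-at-1, g5 stuck-at-0.
Only g3 stuck-at-1 is consistent with every test.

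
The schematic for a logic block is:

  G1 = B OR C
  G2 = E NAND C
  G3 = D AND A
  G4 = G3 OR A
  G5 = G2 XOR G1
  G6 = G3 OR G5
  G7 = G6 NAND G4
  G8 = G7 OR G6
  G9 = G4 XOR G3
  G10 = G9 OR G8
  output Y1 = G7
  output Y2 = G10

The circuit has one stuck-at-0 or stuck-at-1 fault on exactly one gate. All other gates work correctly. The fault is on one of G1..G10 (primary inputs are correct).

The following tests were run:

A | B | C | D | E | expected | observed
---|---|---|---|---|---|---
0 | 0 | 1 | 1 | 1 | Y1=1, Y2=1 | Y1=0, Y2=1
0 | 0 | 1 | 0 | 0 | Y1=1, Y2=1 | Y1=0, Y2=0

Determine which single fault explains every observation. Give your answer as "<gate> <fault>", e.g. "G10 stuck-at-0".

G7 stuck-at-0

Fault-free values for test 1 (A=0, B=0, C=1, D=1, E=1): G1=1, G2=0, G3=0, G4=0, G5=1, G6=1, G7=1, G8=1, G9=0, G10=1, giving Y1=1, Y2=1. Observed Y1=0, Y2=1.
Test 1: faults giving observed Y1=0, Y2=1 are {G3 stuck-at-1, G4 stuck-at-1, G7 stuck-at-0}.
Test 2 (A=0, B=0, C=1, D=0, E=0): fault-free G1=1, G2=1, G3=0, G4=0, G5=0, G6=0, G7=1, G8=1, G9=0, G10=1 → Y1=1, Y2=1; observed Y1=0, Y2=0. Eliminates G3 stuck-at-1, G4 stuck-at-1.
Only G7 stuck-at-0 is consistent with every test.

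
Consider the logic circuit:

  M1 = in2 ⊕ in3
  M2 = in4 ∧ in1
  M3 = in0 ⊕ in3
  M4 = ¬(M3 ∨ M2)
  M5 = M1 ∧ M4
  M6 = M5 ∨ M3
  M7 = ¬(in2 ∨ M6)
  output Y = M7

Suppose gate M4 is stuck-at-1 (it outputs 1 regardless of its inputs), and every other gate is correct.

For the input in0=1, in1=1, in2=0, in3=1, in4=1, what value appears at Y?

0

Propagate with M4 forced: M1=1, M2=1, M3=0, M4=1 [stuck-at-1], M5=1, M6=1, M7=0.
So Y = 0. (Without the fault it would be 1.)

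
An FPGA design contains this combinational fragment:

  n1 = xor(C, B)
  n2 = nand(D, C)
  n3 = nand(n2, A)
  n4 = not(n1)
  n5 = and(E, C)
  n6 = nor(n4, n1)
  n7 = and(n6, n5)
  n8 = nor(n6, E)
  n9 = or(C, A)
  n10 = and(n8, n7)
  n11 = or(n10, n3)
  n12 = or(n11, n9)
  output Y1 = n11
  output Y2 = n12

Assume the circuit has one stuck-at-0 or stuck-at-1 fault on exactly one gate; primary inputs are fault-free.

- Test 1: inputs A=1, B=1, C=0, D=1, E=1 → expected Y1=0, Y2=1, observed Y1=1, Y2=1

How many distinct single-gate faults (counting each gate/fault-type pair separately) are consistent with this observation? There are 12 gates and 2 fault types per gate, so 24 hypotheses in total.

4

Fault-free: n1=1, n2=1, n3=0, n4=0, n5=0, n6=0, n7=0, n8=0, n9=1, n10=0, n11=0, n12=1 → Y1=0, Y2=1. Observed Y1=1, Y2=1.
  n1: none of the 2 fault types match ✗
  n2: stuck-at-0 ✓; others ✗
  n3: stuck-at-1 ✓; others ✗
  n4: none of the 2 fault types match ✗
  n5: none of the 2 fault types match ✗
  n6: none of the 2 fault types match ✗
  n7: none of the 2 fault types match ✗
  n8: none of the 2 fault types match ✗
  n9: none of the 2 fault types match ✗
  n10: stuck-at-1 ✓; others ✗
  n11: stuck-at-1 ✓; others ✗
  n12: none of the 2 fault types match ✗
Consistent faults: {n2 stuck-at-0, n3 stuck-at-1, n10 stuck-at-1, n11 stuck-at-1} — 4 in all.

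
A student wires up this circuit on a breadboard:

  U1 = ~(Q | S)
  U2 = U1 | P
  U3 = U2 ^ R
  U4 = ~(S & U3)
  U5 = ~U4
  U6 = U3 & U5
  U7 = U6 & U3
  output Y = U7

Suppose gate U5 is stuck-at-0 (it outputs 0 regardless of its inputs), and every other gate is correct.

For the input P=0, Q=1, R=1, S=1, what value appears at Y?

Propagate with U5 forced: U1=0, U2=0, U3=1, U4=0, U5=0 [stuck-at-0], U6=0, U7=0.
So Y = 0. (Without the fault it would be 1.)

0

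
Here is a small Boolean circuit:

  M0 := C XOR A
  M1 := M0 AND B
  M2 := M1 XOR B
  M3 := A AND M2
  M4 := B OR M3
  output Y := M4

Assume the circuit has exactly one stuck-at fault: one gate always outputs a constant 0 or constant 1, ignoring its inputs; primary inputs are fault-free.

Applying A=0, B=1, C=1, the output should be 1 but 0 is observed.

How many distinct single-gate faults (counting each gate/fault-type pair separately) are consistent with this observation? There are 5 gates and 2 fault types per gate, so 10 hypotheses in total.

1

Fault-free: M0=1, M1=1, M2=0, M3=0, M4=1 → 1. Observed 0.
  M0 stuck-at-0: output 1 ✗
  M0 stuck-at-1: output 1 ✗
  M1 stuck-at-0: output 1 ✗
  M1 stuck-at-1: output 1 ✗
  M2 stuck-at-0: output 1 ✗
  M2 stuck-at-1: output 1 ✗
  M3 stuck-at-0: output 1 ✗
  M3 stuck-at-1: output 1 ✗
  M4 stuck-at-0: output 0 ✓
  M4 stuck-at-1: output 1 ✗
Consistent faults: {M4 stuck-at-0} — 1 in all.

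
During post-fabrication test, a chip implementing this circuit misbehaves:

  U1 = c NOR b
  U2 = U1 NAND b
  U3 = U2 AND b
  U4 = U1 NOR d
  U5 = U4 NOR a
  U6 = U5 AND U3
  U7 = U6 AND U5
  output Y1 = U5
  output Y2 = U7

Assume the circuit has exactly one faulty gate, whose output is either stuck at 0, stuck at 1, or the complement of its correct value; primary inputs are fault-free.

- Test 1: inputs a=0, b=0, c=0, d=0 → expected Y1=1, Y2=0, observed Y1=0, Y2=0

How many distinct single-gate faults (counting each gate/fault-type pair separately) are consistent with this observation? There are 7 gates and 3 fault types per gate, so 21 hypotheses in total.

Fault-free: U1=1, U2=1, U3=0, U4=0, U5=1, U6=0, U7=0 → Y1=1, Y2=0. Observed Y1=0, Y2=0.
  U1: stuck-at-0, inverted output ✓; others ✗
  U2: none of the 3 fault types match ✗
  U3: none of the 3 fault types match ✗
  U4: stuck-at-1, inverted output ✓; others ✗
  U5: stuck-at-0, inverted output ✓; others ✗
  U6: none of the 3 fault types match ✗
  U7: none of the 3 fault types match ✗
Consistent faults: {U1 stuck-at-0, U1 inverted output, U4 stuck-at-1, U4 inverted output, U5 stuck-at-0, U5 inverted output} — 6 in all.

6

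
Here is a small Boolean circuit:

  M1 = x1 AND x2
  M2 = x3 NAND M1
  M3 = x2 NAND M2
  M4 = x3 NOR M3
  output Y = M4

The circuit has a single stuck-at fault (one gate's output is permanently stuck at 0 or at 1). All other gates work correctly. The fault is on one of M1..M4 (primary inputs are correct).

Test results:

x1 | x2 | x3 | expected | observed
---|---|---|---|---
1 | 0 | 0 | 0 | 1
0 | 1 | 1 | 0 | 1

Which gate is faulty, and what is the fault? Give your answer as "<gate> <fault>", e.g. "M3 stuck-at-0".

Fault-free values for test 1 (x1=1, x2=0, x3=0): M1=0, M2=1, M3=1, M4=0, giving Y=0. Observed 1.
Test 1: faults giving observed 1 are {M3 stuck-at-0, M4 stuck-at-1}.
Test 2 (x1=0, x2=1, x3=1): fault-free M1=0, M2=1, M3=0, M4=0 → 0; observed 1. Eliminates M3 stuck-at-0.
Only M4 stuck-at-1 is consistent with every test.

M4 stuck-at-1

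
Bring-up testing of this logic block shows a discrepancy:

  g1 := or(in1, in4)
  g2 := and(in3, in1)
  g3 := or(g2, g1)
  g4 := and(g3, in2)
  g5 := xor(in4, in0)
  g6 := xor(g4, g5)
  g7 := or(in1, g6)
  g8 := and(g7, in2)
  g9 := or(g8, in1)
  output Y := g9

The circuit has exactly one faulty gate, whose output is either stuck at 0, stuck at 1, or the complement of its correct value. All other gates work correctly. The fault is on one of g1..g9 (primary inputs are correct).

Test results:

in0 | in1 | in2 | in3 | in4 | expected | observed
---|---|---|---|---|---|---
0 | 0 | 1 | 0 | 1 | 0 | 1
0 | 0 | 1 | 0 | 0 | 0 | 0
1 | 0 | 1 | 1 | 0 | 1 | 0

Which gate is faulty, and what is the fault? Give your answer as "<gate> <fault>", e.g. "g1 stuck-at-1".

Fault-free values for test 1 (in0=0, in1=0, in2=1, in3=0, in4=1): g1=1, g2=0, g3=1, g4=1, g5=1, g6=0, g7=0, g8=0, g9=0, giving Y=0. Observed 1.
Test 1: faults giving observed 1 are {g1 stuck-at-0, g1 inverted output, g3 stuck-at-0, g3 inverted output, g4 stuck-at-0, g4 inverted output, g5 stuck-at-0, g5 inverted output, g6 stuck-at-1, g6 inverted output, g7 stuck-at-1, g7 inverted output, g8 stuck-at-1, g8 inverted output, g9 stuck-at-1, g9 inverted output}.
Test 2 (in0=0, in1=0, in2=1, in3=0, in4=0): fault-free g1=0, g2=0, g3=0, g4=0, g5=0, g6=0, g7=0, g8=0, g9=0 → 0; observed 0. Eliminates g1 inverted output, g3 inverted output, g4 inverted output, g5 inverted output, g6 stuck-at-1, g6 inverted output, g7 stuck-at-1, g7 inverted output, g8 stuck-at-1, g8 inverted output, g9 stuck-at-1, g9 inverted output.
Test 3 (in0=1, in1=0, in2=1, in3=1, in4=0): fault-free g1=0, g2=0, g3=0, g4=0, g5=1, g6=1, g7=1, g8=1, g9=1 → 1; observed 0. Eliminates g1 stuck-at-0, g3 stuck-at-0, g4 stuck-at-0.
Only g5 stuck-at-0 is consistent with every test.

g5 stuck-at-0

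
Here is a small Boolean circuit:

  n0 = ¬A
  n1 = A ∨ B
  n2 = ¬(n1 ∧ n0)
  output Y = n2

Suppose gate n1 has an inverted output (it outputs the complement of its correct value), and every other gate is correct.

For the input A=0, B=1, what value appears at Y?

1

Propagate with n1 forced: n0=1, n1=0 [inverted output], n2=1.
So Y = 1. (Without the fault it would be 0.)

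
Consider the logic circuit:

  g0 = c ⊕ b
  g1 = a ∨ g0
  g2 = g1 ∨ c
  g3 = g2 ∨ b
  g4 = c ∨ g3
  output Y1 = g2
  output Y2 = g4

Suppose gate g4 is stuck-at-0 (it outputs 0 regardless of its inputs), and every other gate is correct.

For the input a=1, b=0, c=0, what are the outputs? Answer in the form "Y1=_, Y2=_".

Propagate with g4 forced: g0=0, g1=1, g2=1, g3=1, g4=0 [stuck-at-0].
So the outputs are Y1=1, Y2=0. (Without the fault they would be Y1=1, Y2=1.)

Y1=1, Y2=0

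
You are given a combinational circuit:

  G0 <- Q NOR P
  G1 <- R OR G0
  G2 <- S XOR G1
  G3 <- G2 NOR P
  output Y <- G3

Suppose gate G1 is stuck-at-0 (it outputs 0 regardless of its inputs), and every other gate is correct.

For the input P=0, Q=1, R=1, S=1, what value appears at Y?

Propagate with G1 forced: G0=0, G1=0 [stuck-at-0], G2=1, G3=0.
So Y = 0. (Without the fault it would be 1.)

0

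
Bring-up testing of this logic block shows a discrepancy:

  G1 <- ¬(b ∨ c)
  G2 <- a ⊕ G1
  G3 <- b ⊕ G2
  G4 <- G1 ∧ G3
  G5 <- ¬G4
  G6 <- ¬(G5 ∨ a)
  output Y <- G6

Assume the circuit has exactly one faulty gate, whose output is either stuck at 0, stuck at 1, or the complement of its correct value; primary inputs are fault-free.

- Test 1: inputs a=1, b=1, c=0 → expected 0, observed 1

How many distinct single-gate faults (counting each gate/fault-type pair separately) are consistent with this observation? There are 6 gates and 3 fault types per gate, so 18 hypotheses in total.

2

Fault-free: G1=0, G2=1, G3=0, G4=0, G5=1, G6=0 → 0. Observed 1.
  G1: none of the 3 fault types match ✗
  G2: none of the 3 fault types match ✗
  G3: none of the 3 fault types match ✗
  G4: none of the 3 fault types match ✗
  G5: none of the 3 fault types match ✗
  G6: stuck-at-1, inverted output ✓; others ✗
Consistent faults: {G6 stuck-at-1, G6 inverted output} — 2 in all.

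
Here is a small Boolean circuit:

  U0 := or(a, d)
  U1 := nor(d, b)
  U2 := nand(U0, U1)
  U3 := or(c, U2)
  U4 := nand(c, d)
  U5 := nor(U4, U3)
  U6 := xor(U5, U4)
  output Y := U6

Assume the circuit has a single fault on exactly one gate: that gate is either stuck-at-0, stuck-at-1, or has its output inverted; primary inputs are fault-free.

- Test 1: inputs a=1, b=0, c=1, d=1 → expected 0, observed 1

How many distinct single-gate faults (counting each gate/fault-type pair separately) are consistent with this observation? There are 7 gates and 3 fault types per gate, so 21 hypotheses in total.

Fault-free: U0=1, U1=0, U2=1, U3=1, U4=0, U5=0, U6=0 → 0. Observed 1.
  U0: none of the 3 fault types match ✗
  U1: none of the 3 fault types match ✗
  U2: none of the 3 fault types match ✗
  U3: stuck-at-0, inverted output ✓; others ✗
  U4: stuck-at-1, inverted output ✓; others ✗
  U5: stuck-at-1, inverted output ✓; others ✗
  U6: stuck-at-1, inverted output ✓; others ✗
Consistent faults: {U3 stuck-at-0, U3 inverted output, U4 stuck-at-1, U4 inverted output, U5 stuck-at-1, U5 inverted output, U6 stuck-at-1, U6 inverted output} — 8 in all.

8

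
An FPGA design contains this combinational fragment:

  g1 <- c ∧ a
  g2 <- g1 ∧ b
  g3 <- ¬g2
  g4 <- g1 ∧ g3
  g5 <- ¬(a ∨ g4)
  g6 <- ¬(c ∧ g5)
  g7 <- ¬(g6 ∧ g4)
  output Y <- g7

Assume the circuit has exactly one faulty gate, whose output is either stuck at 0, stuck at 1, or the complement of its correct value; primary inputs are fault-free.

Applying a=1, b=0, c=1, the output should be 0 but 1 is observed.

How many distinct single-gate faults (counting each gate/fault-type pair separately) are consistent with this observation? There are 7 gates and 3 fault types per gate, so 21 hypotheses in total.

14

Fault-free: g1=1, g2=0, g3=1, g4=1, g5=0, g6=1, g7=0 → 0. Observed 1.
  g1: stuck-at-0, inverted output ✓; others ✗
  g2: stuck-at-1, inverted output ✓; others ✗
  g3: stuck-at-0, inverted output ✓; others ✗
  g4: stuck-at-0, inverted output ✓; others ✗
  g5: stuck-at-1, inverted output ✓; others ✗
  g6: stuck-at-0, inverted output ✓; others ✗
  g7: stuck-at-1, inverted output ✓; others ✗
Consistent faults: {g1 stuck-at-0, g1 inverted output, g2 stuck-at-1, g2 inverted output, g3 stuck-at-0, g3 inverted output, g4 stuck-at-0, g4 inverted output, g5 stuck-at-1, g5 inverted output, g6 stuck-at-0, g6 inverted output, g7 stuck-at-1, g7 inverted output} — 14 in all.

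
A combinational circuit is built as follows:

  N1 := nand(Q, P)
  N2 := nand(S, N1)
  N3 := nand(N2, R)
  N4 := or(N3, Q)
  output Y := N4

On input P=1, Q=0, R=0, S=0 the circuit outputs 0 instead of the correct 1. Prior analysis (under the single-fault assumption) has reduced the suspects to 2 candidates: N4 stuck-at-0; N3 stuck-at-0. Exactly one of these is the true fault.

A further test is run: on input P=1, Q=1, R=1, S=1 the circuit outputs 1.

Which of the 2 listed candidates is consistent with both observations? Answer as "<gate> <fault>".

Evaluate each candidate on input P=1, Q=1, R=1, S=1:
  N4 stuck-at-0: N1=0, N2=1, N3=0, N4=0 [stuck-at-0] → 0 — eliminated
  N3 stuck-at-0: N1=0, N2=1, N3=0 [stuck-at-0], N4=1 → 1 — matches
Only N3 stuck-at-0 reproduces the observed 1.

N3 stuck-at-0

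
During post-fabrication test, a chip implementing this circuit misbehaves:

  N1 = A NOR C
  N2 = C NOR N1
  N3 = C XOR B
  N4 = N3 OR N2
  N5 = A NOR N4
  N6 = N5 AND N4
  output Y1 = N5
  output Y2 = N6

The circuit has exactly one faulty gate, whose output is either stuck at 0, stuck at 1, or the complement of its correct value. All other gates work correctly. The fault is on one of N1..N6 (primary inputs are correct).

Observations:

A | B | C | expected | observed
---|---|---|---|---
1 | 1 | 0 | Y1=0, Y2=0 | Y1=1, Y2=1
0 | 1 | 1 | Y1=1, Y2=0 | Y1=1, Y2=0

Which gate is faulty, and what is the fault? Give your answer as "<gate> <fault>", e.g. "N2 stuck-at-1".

Fault-free values for test 1 (A=1, B=1, C=0): N1=0, N2=1, N3=1, N4=1, N5=0, N6=0, giving Y1=0, Y2=0. Observed Y1=1, Y2=1.
Test 1: faults giving observed Y1=1, Y2=1 are {N5 stuck-at-1, N5 inverted output}.
Test 2 (A=0, B=1, C=1): fault-free N1=0, N2=0, N3=0, N4=0, N5=1, N6=0 → Y1=1, Y2=0; observed Y1=1, Y2=0. Eliminates N5 inverted output.
Only N5 stuck-at-1 is consistent with every test.

N5 stuck-at-1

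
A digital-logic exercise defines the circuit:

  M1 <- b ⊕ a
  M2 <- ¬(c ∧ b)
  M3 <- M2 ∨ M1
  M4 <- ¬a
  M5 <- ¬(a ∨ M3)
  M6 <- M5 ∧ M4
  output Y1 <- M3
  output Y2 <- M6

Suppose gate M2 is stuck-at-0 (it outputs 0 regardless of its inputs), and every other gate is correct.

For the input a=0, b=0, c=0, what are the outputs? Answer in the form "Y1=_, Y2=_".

Propagate with M2 forced: M1=0, M2=0 [stuck-at-0], M3=0, M4=1, M5=1, M6=1.
So the outputs are Y1=0, Y2=1. (Without the fault they would be Y1=1, Y2=0.)

Y1=0, Y2=1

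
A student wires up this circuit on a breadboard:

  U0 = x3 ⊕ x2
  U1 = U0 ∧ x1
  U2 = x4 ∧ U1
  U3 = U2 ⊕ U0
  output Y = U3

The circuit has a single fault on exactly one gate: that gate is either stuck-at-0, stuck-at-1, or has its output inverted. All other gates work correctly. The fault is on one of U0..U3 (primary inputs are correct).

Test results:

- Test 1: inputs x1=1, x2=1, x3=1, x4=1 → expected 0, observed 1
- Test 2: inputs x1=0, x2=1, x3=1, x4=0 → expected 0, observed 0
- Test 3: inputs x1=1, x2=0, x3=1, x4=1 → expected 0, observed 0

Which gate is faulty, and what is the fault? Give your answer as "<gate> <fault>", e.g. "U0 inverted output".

U1 stuck-at-1

Fault-free values for test 1 (x1=1, x2=1, x3=1, x4=1): U0=0, U1=0, U2=0, U3=0, giving Y=0. Observed 1.
Test 1: faults giving observed 1 are {U1 stuck-at-1, U1 inverted output, U2 stuck-at-1, U2 inverted output, U3 stuck-at-1, U3 inverted output}.
Test 2 (x1=0, x2=1, x3=1, x4=0): fault-free U0=0, U1=0, U2=0, U3=0 → 0; observed 0. Eliminates U2 stuck-at-1, U2 inverted output, U3 stuck-at-1, U3 inverted output.
Test 3 (x1=1, x2=0, x3=1, x4=1): fault-free U0=1, U1=1, U2=1, U3=0 → 0; observed 0. Eliminates U1 inverted output.
Only U1 stuck-at-1 is consistent with every test.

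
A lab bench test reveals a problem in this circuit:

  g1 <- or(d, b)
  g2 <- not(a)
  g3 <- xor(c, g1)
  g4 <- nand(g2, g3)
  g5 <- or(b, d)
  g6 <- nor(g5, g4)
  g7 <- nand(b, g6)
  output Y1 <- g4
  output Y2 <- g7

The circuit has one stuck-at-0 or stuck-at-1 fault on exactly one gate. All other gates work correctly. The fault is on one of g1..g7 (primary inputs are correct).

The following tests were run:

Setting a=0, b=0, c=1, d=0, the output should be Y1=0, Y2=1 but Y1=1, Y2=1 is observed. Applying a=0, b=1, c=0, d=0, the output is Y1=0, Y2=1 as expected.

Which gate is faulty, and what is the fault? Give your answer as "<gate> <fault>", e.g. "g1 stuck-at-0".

Fault-free values for test 1 (a=0, b=0, c=1, d=0): g1=0, g2=1, g3=1, g4=0, g5=0, g6=1, g7=1, giving Y1=0, Y2=1. Observed Y1=1, Y2=1.
Test 1: faults giving observed Y1=1, Y2=1 are {g1 stuck-at-1, g2 stuck-at-0, g3 stuck-at-0, g4 stuck-at-1}.
Test 2 (a=0, b=1, c=0, d=0): fault-free g1=1, g2=1, g3=1, g4=0, g5=1, g6=0, g7=1 → Y1=0, Y2=1; observed Y1=0, Y2=1. Eliminates g2 stuck-at-0, g3 stuck-at-0, g4 stuck-at-1.
Only g1 stuck-at-1 is consistent with every test.

g1 stuck-at-1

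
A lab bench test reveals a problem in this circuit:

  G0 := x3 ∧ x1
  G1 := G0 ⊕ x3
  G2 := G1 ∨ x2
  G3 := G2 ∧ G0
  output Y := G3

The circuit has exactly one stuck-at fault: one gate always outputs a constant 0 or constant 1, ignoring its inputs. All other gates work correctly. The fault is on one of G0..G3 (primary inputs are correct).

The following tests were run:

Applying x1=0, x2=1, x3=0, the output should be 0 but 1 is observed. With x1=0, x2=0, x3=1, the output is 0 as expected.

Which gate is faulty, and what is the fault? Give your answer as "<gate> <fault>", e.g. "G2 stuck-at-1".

G0 stuck-at-1

Fault-free values for test 1 (x1=0, x2=1, x3=0): G0=0, G1=0, G2=1, G3=0, giving Y=0. Observed 1.
Test 1: faults giving observed 1 are {G0 stuck-at-1, G3 stuck-at-1}.
Test 2 (x1=0, x2=0, x3=1): fault-free G0=0, G1=1, G2=1, G3=0 → 0; observed 0. Eliminates G3 stuck-at-1.
Only G0 stuck-at-1 is consistent with every test.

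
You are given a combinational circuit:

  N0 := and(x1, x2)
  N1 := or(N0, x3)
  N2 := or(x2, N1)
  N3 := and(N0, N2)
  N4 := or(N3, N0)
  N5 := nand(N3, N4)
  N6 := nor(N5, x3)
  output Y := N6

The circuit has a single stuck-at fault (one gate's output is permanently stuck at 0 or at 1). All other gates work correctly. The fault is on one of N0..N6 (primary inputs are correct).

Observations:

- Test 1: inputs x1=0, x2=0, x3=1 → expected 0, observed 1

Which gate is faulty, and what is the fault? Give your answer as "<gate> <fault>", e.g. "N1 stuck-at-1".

N6 stuck-at-1

Fault-free values for test 1 (x1=0, x2=0, x3=1): N0=0, N1=1, N2=1, N3=0, N4=0, N5=1, N6=0, giving Y=0. Observed 1.
Test 1: faults giving observed 1 are {N6 stuck-at-1}.
Only N6 stuck-at-1 is consistent with every test.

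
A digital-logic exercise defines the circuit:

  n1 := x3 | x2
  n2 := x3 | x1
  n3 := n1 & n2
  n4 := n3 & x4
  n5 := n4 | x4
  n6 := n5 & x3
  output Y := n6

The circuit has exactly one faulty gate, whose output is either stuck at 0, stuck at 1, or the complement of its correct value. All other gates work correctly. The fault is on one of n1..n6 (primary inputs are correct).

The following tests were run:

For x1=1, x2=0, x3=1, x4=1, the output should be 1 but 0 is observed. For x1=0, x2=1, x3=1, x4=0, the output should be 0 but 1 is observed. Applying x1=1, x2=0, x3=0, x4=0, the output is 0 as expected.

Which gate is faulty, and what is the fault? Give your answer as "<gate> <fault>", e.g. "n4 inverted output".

Fault-free values for test 1 (x1=1, x2=0, x3=1, x4=1): n1=1, n2=1, n3=1, n4=1, n5=1, n6=1, giving Y=1. Observed 0.
Test 1: faults giving observed 0 are {n5 stuck-at-0, n5 inverted output, n6 stuck-at-0, n6 inverted output}.
Test 2 (x1=0, x2=1, x3=1, x4=0): fault-free n1=1, n2=1, n3=1, n4=0, n5=0, n6=0 → 0; observed 1. Eliminates n5 stuck-at-0, n6 stuck-at-0.
Test 3 (x1=1, x2=0, x3=0, x4=0): fault-free n1=0, n2=1, n3=0, n4=0, n5=0, n6=0 → 0; observed 0. Eliminates n6 inverted output.
Only n5 inverted output is consistent with every test.

n5 inverted output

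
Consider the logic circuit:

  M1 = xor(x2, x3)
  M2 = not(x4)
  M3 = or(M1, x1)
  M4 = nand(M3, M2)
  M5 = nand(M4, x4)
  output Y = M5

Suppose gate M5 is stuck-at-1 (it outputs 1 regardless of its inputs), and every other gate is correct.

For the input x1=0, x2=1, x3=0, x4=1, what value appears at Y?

Propagate with M5 forced: M1=1, M2=0, M3=1, M4=1, M5=1 [stuck-at-1].
So Y = 1. (Without the fault it would be 0.)

1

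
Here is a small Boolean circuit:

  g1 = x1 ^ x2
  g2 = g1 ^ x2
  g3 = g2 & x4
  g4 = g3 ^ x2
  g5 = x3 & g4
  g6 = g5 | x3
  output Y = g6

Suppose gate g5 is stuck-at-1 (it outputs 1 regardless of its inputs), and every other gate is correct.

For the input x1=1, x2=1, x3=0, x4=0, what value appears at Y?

1

Propagate with g5 forced: g1=0, g2=1, g3=0, g4=1, g5=1 [stuck-at-1], g6=1.
So Y = 1. (Without the fault it would be 0.)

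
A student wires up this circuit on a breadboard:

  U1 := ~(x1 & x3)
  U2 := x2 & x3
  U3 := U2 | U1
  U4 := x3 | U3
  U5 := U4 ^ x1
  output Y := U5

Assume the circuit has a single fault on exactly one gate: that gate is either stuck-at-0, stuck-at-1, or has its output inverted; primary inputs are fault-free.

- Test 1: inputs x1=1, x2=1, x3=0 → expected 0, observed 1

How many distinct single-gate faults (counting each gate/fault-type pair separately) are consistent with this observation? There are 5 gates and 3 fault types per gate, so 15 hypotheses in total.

8

Fault-free: U1=1, U2=0, U3=1, U4=1, U5=0 → 0. Observed 1.
  U1: stuck-at-0, inverted output ✓; others ✗
  U2: none of the 3 fault types match ✗
  U3: stuck-at-0, inverted output ✓; others ✗
  U4: stuck-at-0, inverted output ✓; others ✗
  U5: stuck-at-1, inverted output ✓; others ✗
Consistent faults: {U1 stuck-at-0, U1 inverted output, U3 stuck-at-0, U3 inverted output, U4 stuck-at-0, U4 inverted output, U5 stuck-at-1, U5 inverted output} — 8 in all.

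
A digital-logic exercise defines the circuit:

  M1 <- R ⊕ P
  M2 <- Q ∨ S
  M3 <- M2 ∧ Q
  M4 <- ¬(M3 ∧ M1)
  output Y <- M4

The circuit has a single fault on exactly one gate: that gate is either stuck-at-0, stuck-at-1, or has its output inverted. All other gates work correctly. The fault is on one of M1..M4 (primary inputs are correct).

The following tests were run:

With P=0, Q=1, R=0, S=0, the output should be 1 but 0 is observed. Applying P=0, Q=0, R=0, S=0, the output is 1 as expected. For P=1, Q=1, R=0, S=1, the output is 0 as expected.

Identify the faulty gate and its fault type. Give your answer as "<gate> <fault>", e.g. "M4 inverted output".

Fault-free values for test 1 (P=0, Q=1, R=0, S=0): M1=0, M2=1, M3=1, M4=1, giving Y=1. Observed 0.
Test 1: faults giving observed 0 are {M1 stuck-at-1, M1 inverted output, M4 stuck-at-0, M4 inverted output}.
Test 2 (P=0, Q=0, R=0, S=0): fault-free M1=0, M2=0, M3=0, M4=1 → 1; observed 1. Eliminates M4 stuck-at-0, M4 inverted output.
Test 3 (P=1, Q=1, R=0, S=1): fault-free M1=1, M2=1, M3=1, M4=0 → 0; observed 0. Eliminates M1 inverted output.
Only M1 stuck-at-1 is consistent with every test.

M1 stuck-at-1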